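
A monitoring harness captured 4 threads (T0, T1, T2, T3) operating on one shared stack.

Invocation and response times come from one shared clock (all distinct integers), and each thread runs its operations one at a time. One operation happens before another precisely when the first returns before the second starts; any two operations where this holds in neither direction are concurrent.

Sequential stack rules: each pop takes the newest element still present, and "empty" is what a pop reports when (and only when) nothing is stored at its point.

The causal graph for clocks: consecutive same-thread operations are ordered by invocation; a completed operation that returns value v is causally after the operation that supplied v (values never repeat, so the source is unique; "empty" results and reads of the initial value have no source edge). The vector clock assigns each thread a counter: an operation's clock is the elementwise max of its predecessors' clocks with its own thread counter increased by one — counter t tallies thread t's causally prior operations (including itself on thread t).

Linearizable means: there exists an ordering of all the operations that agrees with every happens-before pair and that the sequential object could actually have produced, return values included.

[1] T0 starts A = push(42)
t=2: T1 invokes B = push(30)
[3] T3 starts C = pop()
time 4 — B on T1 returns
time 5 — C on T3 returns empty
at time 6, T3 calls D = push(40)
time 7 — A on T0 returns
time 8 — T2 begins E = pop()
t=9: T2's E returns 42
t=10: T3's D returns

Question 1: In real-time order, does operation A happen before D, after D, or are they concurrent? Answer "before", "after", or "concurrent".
concurrent

A spans [1,7], D spans [6,10]
the intervals overlap in both directions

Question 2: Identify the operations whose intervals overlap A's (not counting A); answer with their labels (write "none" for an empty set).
B, C, D

A runs from 1 to 7; window-overlapping ops are concurrent
B [2,4]: concurrent
C [3,5]: concurrent
D [6,10]: concurrent
E [8,9]: after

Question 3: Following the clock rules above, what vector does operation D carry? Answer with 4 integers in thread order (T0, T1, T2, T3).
(0, 0, 0, 2)

no predecessors for C (invoked 3): T3 increments from zero → (0, 0, 0, 1)
no predecessors for B (invoked 2): T1 increments from zero → (0, 1, 0, 0)
no predecessors for A (invoked 1): T0 increments from zero → (1, 0, 0, 0)
D, invoked 6, takes VC(C)=(0, 0, 0, 1) under max, adds 1 for T3 → (0, 0, 0, 2)
E, invoked 8, takes VC(A)=(1, 0, 0, 0) under max, adds 1 for T2 → (1, 0, 1, 0)
target: VC(D) = (0, 0, 0, 2)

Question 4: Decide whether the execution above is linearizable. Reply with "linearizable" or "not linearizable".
linearizable

a witness: C, B, A, E, D
1. C pop() → empty, leaving stack <>
2. B push(30), leaving stack <30>
3. A push(42), leaving stack <30,42>
4. E pop() → 42, leaving stack <30>
5. D push(40), leaving stack <30,40>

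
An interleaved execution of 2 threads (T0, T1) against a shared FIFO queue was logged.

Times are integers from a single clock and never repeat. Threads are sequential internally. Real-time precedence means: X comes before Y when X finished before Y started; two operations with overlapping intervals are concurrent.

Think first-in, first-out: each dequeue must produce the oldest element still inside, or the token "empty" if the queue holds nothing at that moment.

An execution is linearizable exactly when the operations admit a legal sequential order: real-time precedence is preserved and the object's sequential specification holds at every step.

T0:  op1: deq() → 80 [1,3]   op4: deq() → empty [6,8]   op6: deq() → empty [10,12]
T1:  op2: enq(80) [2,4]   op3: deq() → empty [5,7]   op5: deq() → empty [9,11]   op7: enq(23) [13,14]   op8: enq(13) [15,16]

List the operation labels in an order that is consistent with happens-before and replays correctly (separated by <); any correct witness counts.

after step 1 (op2 enq(80)): queue <80>
after step 2 (op1 deq() → 80): queue <>
after step 3 (op3 deq() → empty): queue <>
after step 4 (op4 deq() → empty): queue <>
after step 5 (op5 deq() → empty): queue <>
after step 6 (op6 deq() → empty): queue <>
after step 7 (op7 enq(23)): queue <23>
after step 8 (op8 enq(13)): queue <23,13>

op2 < op1 < op3 < op4 < op5 < op6 < op7 < op8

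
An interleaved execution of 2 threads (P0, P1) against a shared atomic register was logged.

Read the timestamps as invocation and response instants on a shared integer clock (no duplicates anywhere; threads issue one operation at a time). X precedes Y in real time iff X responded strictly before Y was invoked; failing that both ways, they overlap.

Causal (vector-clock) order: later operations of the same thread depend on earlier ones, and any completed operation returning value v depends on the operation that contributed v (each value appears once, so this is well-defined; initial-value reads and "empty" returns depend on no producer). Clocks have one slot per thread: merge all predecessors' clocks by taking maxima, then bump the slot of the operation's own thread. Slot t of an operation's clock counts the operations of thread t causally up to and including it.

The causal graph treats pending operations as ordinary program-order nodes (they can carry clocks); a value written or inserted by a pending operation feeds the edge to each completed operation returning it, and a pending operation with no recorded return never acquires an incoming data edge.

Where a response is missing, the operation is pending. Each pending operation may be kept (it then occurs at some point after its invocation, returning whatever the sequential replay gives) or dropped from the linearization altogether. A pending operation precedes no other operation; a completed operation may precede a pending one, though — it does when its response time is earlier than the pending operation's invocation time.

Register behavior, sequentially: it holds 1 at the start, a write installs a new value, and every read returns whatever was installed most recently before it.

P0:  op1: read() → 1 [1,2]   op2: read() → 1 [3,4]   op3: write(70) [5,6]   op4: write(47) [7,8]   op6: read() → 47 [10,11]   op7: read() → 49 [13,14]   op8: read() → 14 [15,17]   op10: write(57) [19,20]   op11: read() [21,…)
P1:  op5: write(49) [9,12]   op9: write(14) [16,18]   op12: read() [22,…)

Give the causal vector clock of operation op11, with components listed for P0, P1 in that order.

invoked at 9, op5 has no predecessors; its own P1 bump gives (0, 1)
invoked at 1, op1 has no predecessors; its own P0 bump gives (1, 0)
invoked at 16, op9 merges VC(op5)=(0, 1) and bumps P1's slot → (0, 2)
invoked at 3, op2 merges VC(op1)=(1, 0) and bumps P0's slot → (2, 0)
invoked at 22, op12 merges VC(op9)=(0, 2) and bumps P1's slot → (0, 3)
invoked at 5, op3 merges VC(op2)=(2, 0) and bumps P0's slot → (3, 0)
invoked at 7, op4 merges VC(op3)=(3, 0) and bumps P0's slot → (4, 0)
invoked at 10, op6 merges VC(op4)=(4, 0) and bumps P0's slot → (5, 0)
invoked at 13, op7 merges VC(op5)=(0, 1), VC(op6)=(5, 0) and bumps P0's slot → (6, 1)
invoked at 15, op8 merges VC(op7)=(6, 1), VC(op9)=(0, 2) and bumps P0's slot → (7, 2)
invoked at 19, op10 merges VC(op8)=(7, 2) and bumps P0's slot → (8, 2)
invoked at 21, op11 merges VC(op10)=(8, 2) and bumps P0's slot → (9, 2)
target: VC(op11) = (9, 2)

(9, 2)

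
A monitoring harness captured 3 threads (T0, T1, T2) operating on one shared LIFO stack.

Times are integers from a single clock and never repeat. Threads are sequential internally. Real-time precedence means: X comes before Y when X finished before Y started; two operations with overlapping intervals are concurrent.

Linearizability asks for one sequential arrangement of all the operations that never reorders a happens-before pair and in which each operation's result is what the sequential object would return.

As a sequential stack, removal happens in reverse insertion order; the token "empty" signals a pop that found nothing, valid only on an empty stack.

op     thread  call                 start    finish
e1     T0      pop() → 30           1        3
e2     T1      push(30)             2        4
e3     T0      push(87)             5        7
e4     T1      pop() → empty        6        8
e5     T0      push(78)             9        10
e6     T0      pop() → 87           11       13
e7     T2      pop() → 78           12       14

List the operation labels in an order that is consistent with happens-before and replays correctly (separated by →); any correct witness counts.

e2 → e1 → e4 → e3 → e5 → e7 → e6

after step 1 (e2 push(30)): stack <30>
after step 2 (e1 pop() → 30): stack <>
after step 3 (e4 pop() → empty): stack <>
after step 4 (e3 push(87)): stack <87>
after step 5 (e5 push(78)): stack <87,78>
after step 6 (e7 pop() → 78): stack <87>
after step 7 (e6 pop() → 87): stack <>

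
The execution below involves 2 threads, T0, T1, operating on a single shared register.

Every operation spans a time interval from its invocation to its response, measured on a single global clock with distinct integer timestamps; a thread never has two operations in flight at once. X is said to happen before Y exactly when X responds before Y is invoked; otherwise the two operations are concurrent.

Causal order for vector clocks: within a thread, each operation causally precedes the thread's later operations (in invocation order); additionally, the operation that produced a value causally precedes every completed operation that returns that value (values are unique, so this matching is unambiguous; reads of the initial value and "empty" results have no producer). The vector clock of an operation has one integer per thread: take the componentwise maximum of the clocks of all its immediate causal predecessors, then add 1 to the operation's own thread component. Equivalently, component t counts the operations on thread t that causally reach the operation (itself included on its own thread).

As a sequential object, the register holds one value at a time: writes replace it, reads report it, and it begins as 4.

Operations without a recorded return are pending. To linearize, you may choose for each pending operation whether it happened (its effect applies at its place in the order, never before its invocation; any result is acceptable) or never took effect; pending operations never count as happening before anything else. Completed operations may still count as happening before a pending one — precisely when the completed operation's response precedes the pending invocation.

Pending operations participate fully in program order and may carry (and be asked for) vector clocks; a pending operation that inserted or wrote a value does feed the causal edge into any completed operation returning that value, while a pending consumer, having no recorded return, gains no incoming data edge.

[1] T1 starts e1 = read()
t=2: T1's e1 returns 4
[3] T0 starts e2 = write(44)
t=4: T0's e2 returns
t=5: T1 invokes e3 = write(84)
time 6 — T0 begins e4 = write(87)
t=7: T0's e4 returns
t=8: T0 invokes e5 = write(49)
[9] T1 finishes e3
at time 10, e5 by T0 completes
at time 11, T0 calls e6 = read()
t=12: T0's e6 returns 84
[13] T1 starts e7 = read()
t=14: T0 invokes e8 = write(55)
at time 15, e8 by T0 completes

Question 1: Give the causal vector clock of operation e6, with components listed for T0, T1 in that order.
(4, 2)

root op e1, invoked 1: fresh clock plus T1's own tick → (0, 1)
root op e2, invoked 3: fresh clock plus T0's own tick → (1, 0)
e3, invoked 5, takes VC(e1)=(0, 1) under max, adds 1 for T1 → (0, 2)
e4, invoked 6, takes VC(e2)=(1, 0) under max, adds 1 for T0 → (2, 0)
e7, invoked 13, takes VC(e3)=(0, 2) under max, adds 1 for T1 → (0, 3)
e5, invoked 8, takes VC(e4)=(2, 0) under max, adds 1 for T0 → (3, 0)
e6, invoked 11, takes VC(e3)=(0, 2), VC(e5)=(3, 0) under max, adds 1 for T0 → (4, 2)
e8, invoked 14, takes VC(e6)=(4, 2) under max, adds 1 for T0 → (5, 2)
target: VC(e6) = (4, 2)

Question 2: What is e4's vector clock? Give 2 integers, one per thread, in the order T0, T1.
(2, 0)

e1 (invocation 1): nothing precedes it; T1's component alone gives (0, 1)
e2 (invocation 3): nothing precedes it; T0's component alone gives (1, 0)
e3 (invocation 5): componentwise max over VC(e1)=(0, 1), +1 at T1, giving (0, 2)
e4 (invocation 6): componentwise max over VC(e2)=(1, 0), +1 at T0, giving (2, 0)
e7 (invocation 13): componentwise max over VC(e3)=(0, 2), +1 at T1, giving (0, 3)
e5 (invocation 8): componentwise max over VC(e4)=(2, 0), +1 at T0, giving (3, 0)
e6 (invocation 11): componentwise max over VC(e3)=(0, 2), VC(e5)=(3, 0), +1 at T0, giving (4, 2)
e8 (invocation 14): componentwise max over VC(e6)=(4, 2), +1 at T0, giving (5, 2)
target: VC(e4) = (2, 0)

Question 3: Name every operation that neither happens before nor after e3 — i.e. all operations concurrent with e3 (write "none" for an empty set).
e4, e5

e3 runs from 5 to 9; window-overlapping ops are concurrent
e1 [1,2]: before
e2 [3,4]: before
e4 [6,7]: concurrent
e5 [8,10]: concurrent
e6 [11,12]: after
e7 [13,…): after
e8 [14,15]: after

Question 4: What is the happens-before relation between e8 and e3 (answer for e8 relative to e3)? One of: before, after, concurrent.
after

e8 spans [14,15], e3 spans [5,9]
resp(e3)=9 < inv(e8)=14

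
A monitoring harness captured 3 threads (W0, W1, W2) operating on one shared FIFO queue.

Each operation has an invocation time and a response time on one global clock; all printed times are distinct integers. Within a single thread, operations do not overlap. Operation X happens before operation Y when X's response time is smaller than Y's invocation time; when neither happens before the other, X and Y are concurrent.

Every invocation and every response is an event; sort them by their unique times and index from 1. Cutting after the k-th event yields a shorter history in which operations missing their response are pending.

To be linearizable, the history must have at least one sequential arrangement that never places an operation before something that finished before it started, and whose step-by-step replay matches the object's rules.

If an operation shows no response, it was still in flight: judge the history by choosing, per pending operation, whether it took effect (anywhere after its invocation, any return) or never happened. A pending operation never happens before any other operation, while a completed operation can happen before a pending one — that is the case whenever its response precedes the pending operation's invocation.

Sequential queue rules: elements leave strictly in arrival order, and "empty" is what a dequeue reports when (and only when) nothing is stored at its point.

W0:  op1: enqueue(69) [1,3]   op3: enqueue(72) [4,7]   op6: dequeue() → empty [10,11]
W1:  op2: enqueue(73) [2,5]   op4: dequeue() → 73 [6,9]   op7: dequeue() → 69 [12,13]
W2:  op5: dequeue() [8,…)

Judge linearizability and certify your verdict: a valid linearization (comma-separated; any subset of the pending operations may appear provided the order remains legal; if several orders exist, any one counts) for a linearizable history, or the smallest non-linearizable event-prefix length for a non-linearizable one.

not linearizable — minimal violating prefix: 11 events

already the first 11 events (up to op6's response at time 11) admit no linearization; the first 10 still do
5 orders of the 5 completed FIFO queue ops respect real time; none is legal
including or dropping the 1 pending operation (op5) in any combination fails
e.g. op1, op2, op3, op4, op6 (pending dropped): illegal at step 4, since op4 dequeue() → 73 cannot apply there
e.g. op1, op2, op4, op3, op6 (pending dropped): illegal at step 3, since op4 dequeue() → 73 cannot apply there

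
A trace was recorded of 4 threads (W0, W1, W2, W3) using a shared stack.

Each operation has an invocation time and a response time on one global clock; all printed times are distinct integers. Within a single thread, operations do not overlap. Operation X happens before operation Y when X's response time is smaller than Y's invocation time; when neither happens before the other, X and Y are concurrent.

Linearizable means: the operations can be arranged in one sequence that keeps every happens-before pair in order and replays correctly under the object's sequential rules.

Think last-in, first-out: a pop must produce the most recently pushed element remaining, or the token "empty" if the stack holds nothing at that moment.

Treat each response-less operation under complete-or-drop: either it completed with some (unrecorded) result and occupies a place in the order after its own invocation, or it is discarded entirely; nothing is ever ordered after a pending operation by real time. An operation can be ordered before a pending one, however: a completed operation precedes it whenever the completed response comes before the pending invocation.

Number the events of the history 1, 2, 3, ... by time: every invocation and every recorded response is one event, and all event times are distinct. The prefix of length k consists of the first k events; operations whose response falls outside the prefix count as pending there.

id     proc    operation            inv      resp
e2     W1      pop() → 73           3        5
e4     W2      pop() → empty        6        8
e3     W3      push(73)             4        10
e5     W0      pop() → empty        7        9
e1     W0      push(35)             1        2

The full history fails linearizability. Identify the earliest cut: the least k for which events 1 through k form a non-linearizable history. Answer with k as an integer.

one valid order for events 1..8 is e1, e3, e2, e5, e4:
after step 1 (e1 push(35)): stack <35>
after step 2 (e3 push(73) (pending, included)): stack <35,73>
after step 3 (e2 pop() → 73): stack <35>
after step 4 (e5 pop() (pending, included)): stack <>
after step 5 (e4 pop() → empty): stack <>
include event 9 — e5 responding at 9 — and every candidate order breaks
no completion choice of the 1 pending operation (e3) rescues it — every subset was tried
take e1, e2, e4, e5 (pending dropped): step 2 already fails, because e2 pop() → 73 cannot occur there
take e1, e2, e5, e4 (pending dropped): step 2 already fails, because e2 pop() → 73 cannot occur there

9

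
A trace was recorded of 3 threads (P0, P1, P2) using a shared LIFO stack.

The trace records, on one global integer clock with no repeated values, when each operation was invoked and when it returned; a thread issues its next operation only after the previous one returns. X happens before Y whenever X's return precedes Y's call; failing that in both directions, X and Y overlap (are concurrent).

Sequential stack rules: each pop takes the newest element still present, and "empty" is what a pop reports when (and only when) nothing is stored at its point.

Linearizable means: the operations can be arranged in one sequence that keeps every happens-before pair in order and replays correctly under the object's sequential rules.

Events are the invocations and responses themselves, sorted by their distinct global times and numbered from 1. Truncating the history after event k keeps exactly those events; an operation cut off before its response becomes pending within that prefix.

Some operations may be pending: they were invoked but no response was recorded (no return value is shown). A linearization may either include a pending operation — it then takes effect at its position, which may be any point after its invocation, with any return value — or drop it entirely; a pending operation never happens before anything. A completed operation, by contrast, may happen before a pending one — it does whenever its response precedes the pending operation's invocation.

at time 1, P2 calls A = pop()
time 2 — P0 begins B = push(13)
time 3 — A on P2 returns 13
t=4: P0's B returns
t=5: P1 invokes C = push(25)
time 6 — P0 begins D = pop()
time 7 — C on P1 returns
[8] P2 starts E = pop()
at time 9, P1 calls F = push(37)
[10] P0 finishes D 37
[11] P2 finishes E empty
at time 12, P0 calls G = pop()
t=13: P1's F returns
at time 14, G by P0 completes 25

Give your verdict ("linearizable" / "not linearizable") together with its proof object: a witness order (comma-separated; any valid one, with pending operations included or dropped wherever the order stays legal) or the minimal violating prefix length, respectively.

not linearizable — minimal violating prefix: 11 events

already the first 11 events (up to E's response at time 11) admit no linearization; the first 10 still do
5 completed operations, 6 real-time-consistent orders — every LIFO stack replay fails
completion choices over the 1 pending operation (F) were checked; none helps
for example A, B, C, D, E (pending dropped) fails at step 1: A pop() → 13 is not legal there
for example A, B, C, E, D (pending dropped) fails at step 1: A pop() → 13 is not legal there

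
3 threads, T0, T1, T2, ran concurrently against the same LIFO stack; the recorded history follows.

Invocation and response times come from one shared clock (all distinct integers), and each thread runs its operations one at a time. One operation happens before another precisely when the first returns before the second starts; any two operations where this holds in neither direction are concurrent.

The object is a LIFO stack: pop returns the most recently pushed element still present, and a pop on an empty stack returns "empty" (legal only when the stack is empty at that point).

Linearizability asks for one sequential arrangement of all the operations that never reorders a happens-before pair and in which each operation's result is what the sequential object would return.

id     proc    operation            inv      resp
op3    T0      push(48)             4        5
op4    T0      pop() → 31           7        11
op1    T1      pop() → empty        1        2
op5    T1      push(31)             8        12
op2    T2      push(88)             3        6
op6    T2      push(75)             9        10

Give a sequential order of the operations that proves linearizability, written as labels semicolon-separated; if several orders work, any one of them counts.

step 1: op1 pop() → empty — stack <>
step 2: op2 push(88) — stack <88>
step 3: op3 push(48) — stack <88,48>
step 4: op5 push(31) — stack <88,48,31>
step 5: op4 pop() → 31 — stack <88,48>
step 6: op6 push(75) — stack <88,48,75>

op1; op2; op3; op5; op4; op6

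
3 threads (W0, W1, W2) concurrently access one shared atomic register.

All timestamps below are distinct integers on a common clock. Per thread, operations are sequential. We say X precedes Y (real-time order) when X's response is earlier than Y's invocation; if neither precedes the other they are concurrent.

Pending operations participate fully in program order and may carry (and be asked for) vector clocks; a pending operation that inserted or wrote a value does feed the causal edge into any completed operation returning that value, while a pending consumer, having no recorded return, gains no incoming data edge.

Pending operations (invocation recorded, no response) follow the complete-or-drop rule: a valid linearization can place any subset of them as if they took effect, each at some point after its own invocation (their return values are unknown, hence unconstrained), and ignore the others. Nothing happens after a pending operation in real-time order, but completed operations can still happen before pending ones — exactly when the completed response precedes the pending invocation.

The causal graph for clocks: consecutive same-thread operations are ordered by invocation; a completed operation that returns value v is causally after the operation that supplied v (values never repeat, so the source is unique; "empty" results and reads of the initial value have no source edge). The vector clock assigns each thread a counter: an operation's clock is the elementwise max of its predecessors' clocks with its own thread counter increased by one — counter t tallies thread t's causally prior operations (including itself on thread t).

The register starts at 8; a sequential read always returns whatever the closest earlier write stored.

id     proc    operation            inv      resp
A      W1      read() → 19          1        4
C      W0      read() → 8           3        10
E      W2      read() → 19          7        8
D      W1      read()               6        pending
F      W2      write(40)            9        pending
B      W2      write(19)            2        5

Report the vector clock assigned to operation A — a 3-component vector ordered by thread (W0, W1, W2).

(0, 1, 1)

invoked at 2, B has no predecessors; its own W2 bump gives (0, 0, 1)
invoked at 3, C has no predecessors; its own W0 bump gives (1, 0, 0)
merge at E (invoked 7): VC(B)=(0, 0, 1), own-thread bump on W2 → (0, 0, 2)
merge at A (invoked 1): VC(B)=(0, 0, 1), own-thread bump on W1 → (0, 1, 1)
merge at F (invoked 9): VC(E)=(0, 0, 2), own-thread bump on W2 → (0, 0, 3)
merge at D (invoked 6): VC(A)=(0, 1, 1), own-thread bump on W1 → (0, 2, 1)
target: VC(A) = (0, 1, 1)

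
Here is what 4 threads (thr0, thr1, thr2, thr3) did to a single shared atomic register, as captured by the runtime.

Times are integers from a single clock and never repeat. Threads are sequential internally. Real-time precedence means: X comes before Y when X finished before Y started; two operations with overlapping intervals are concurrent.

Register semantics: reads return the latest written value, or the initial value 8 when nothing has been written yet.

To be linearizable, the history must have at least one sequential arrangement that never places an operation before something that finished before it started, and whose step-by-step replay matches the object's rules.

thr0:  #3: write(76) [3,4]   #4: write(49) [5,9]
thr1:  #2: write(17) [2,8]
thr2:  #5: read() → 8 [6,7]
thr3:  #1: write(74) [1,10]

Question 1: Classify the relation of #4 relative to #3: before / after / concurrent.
after

#4 spans [5,9], #3 spans [3,4]
resp(#3)=4 < inv(#4)=5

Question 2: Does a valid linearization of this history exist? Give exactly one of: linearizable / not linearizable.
not linearizable

already the first 7 events (up to #5's response at time 7) admit no linearization; the first 6 still do
a single order respects real time; the 2 completed atomic register operations fail replay along it
including or dropping the 3 pending operations (#1, #2, #4) in any combination fails
take #3, #5 (pending dropped): step 2 already fails, because #5 read() → 8 cannot occur there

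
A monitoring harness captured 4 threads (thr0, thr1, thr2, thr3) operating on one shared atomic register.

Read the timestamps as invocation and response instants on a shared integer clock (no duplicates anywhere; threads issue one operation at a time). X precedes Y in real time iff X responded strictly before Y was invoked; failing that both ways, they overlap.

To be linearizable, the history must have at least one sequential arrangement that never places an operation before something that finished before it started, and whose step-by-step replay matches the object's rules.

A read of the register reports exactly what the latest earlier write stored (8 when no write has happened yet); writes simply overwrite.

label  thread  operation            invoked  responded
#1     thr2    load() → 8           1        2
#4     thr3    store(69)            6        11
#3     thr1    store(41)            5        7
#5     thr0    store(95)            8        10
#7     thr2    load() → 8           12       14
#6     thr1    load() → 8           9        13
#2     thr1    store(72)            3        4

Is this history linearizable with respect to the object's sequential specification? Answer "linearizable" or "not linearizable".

already the first 13 events (up to #6's response at time 13) admit no linearization; the first 12 still do
real-time-consistent orders of the 6 completed operations: 8 — all fail the atomic register replay
including or dropping the 1 pending operation (#7) in any combination fails
one such order, #1, #2, #3, #4, #5, #6 (pending dropped), breaks at step 6 where #6 load() → 8 is illegal
one such order, #1, #2, #3, #4, #6, #5 (pending dropped), breaks at step 5 where #6 load() → 8 is illegal

not linearizable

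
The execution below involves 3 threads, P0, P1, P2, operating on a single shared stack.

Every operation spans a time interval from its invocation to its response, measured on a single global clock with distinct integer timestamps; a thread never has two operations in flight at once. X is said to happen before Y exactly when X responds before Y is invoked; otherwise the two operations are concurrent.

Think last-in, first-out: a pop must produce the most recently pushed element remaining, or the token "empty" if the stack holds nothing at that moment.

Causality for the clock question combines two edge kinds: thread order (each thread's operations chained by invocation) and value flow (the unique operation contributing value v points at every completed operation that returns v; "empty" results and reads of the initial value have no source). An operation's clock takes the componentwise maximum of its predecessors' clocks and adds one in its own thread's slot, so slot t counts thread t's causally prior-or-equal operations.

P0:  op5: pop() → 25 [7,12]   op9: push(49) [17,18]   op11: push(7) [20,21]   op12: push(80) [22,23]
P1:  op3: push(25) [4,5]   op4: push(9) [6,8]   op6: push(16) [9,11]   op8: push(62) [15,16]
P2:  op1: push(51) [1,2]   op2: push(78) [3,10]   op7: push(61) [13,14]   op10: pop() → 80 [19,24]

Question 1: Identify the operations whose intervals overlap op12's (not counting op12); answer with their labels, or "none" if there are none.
op10

op12 runs from 22 to 23; window-overlapping ops are concurrent
op1 [1,2]: before
op2 [3,10]: before
op3 [4,5]: before
op4 [6,8]: before
op5 [7,12]: before
op6 [9,11]: before
op7 [13,14]: before
op8 [15,16]: before
op9 [17,18]: before
op10 [19,24]: concurrent
op11 [20,21]: before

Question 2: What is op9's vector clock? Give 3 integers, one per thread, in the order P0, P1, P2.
(2, 1, 0)

op1, invoked 1, has no incoming edges; only P2's bump applies → (0, 0, 1)
op3, invoked 4, has no incoming edges; only P1's bump applies → (0, 1, 0)
invoked at 3, op2 merges VC(op1)=(0, 0, 1) and bumps P2's slot → (0, 0, 2)
invoked at 6, op4 merges VC(op3)=(0, 1, 0) and bumps P1's slot → (0, 2, 0)
invoked at 7, op5 merges VC(op3)=(0, 1, 0) and bumps P0's slot → (1, 1, 0)
invoked at 13, op7 merges VC(op2)=(0, 0, 2) and bumps P2's slot → (0, 0, 3)
invoked at 9, op6 merges VC(op4)=(0, 2, 0) and bumps P1's slot → (0, 3, 0)
invoked at 17, op9 merges VC(op5)=(1, 1, 0) and bumps P0's slot → (2, 1, 0)
invoked at 15, op8 merges VC(op6)=(0, 3, 0) and bumps P1's slot → (0, 4, 0)
invoked at 20, op11 merges VC(op9)=(2, 1, 0) and bumps P0's slot → (3, 1, 0)
invoked at 22, op12 merges VC(op11)=(3, 1, 0) and bumps P0's slot → (4, 1, 0)
invoked at 19, op10 merges VC(op7)=(0, 0, 3), VC(op12)=(4, 1, 0) and bumps P2's slot → (4, 1, 4)
target: VC(op9) = (2, 1, 0)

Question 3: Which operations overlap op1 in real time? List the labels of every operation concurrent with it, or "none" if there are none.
none

op1 spans [1,2]; an op avoiding the whole window 1..2 is ordered, any other is concurrent
op2 [3,10]: after
op3 [4,5]: after
op4 [6,8]: after
op5 [7,12]: after
op6 [9,11]: after
op7 [13,14]: after
op8 [15,16]: after
op9 [17,18]: after
op10 [19,24]: after
op11 [20,21]: after
op12 [22,23]: after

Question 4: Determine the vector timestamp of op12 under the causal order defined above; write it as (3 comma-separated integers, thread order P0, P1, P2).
(4, 1, 0)

VC(op1, invoked at 1): no causal predecessors; +1 on P2 → (0, 0, 1)
VC(op3, invoked at 4): no causal predecessors; +1 on P1 → (0, 1, 0)
from VC(op1)=(0, 0, 1), op2 (invoked 3) maxes components and bumps P2 → (0, 0, 2)
from VC(op3)=(0, 1, 0), op4 (invoked 6) maxes components and bumps P1 → (0, 2, 0)
from VC(op3)=(0, 1, 0), op5 (invoked 7) maxes components and bumps P0 → (1, 1, 0)
from VC(op2)=(0, 0, 2), op7 (invoked 13) maxes components and bumps P2 → (0, 0, 3)
from VC(op4)=(0, 2, 0), op6 (invoked 9) maxes components and bumps P1 → (0, 3, 0)
from VC(op5)=(1, 1, 0), op9 (invoked 17) maxes components and bumps P0 → (2, 1, 0)
from VC(op6)=(0, 3, 0), op8 (invoked 15) maxes components and bumps P1 → (0, 4, 0)
from VC(op9)=(2, 1, 0), op11 (invoked 20) maxes components and bumps P0 → (3, 1, 0)
from VC(op11)=(3, 1, 0), op12 (invoked 22) maxes components and bumps P0 → (4, 1, 0)
from VC(op7)=(0, 0, 3), VC(op12)=(4, 1, 0), op10 (invoked 19) maxes components and bumps P2 → (4, 1, 4)
target: VC(op12) = (4, 1, 0)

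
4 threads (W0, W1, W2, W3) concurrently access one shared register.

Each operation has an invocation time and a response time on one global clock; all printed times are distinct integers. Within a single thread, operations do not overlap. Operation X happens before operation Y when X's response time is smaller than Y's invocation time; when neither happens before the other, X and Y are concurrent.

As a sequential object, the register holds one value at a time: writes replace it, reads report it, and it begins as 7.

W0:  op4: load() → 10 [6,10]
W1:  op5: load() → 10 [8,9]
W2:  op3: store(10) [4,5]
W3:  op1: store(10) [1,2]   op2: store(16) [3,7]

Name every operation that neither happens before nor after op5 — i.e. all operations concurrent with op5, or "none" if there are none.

op4

op5 spans [8,9]: anything still running between times 8 and 9 counts as concurrent
op1 [1,2]: before
op2 [3,7]: before
op3 [4,5]: before
op4 [6,10]: concurrent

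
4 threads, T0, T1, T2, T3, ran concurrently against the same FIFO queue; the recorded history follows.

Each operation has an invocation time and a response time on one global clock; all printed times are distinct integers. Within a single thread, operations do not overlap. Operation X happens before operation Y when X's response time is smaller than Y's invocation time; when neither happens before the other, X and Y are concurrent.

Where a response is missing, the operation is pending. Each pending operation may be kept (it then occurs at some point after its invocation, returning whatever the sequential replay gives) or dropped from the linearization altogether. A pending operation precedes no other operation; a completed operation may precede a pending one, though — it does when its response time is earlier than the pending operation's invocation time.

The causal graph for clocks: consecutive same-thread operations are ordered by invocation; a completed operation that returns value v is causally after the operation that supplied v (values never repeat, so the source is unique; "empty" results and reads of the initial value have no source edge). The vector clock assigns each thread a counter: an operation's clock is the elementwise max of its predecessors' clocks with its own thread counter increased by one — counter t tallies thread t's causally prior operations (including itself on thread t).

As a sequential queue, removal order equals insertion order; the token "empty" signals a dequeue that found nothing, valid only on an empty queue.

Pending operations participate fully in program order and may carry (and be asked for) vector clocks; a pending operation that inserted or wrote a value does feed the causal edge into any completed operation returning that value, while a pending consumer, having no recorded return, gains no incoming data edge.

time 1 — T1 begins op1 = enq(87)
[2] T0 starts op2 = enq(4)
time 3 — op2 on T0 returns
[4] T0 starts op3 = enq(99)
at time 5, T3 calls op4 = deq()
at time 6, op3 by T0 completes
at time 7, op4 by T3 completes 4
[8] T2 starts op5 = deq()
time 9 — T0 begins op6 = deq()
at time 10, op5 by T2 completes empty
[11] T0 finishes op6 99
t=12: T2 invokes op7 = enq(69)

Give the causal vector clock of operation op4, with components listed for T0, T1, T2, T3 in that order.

(1, 0, 0, 1)

invoked at 8, op5 has no predecessors; its own T2 bump gives (0, 0, 1, 0)
invoked at 1, op1 has no predecessors; its own T1 bump gives (0, 1, 0, 0)
invoked at 2, op2 has no predecessors; its own T0 bump gives (1, 0, 0, 0)
from VC(op5)=(0, 0, 1, 0), op7 (invoked 12) maxes components and bumps T2 → (0, 0, 2, 0)
from VC(op2)=(1, 0, 0, 0), op4 (invoked 5) maxes components and bumps T3 → (1, 0, 0, 1)
from VC(op2)=(1, 0, 0, 0), op3 (invoked 4) maxes components and bumps T0 → (2, 0, 0, 0)
from VC(op3)=(2, 0, 0, 0), op6 (invoked 9) maxes components and bumps T0 → (3, 0, 0, 0)
target: VC(op4) = (1, 0, 0, 1)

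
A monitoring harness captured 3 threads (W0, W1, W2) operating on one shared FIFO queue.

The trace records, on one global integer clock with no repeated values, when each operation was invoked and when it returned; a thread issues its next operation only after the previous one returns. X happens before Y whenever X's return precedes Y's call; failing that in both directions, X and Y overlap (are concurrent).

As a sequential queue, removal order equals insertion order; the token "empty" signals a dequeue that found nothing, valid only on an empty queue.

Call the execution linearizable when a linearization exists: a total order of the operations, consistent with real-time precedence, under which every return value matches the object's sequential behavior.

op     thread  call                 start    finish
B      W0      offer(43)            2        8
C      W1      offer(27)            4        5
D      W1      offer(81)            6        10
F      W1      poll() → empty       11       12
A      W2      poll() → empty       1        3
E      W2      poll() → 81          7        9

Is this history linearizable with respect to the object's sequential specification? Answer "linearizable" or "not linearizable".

prefix check: 1..8 passes, 1..9 fails once E's time-9 response joins
real-time-consistent orders of the 4 completed operations: 4 — all fail the FIFO queue replay
no completion choice of the 1 pending operation (D) rescues it — every subset was tried
take A, B, C, E (pending dropped): step 4 already fails, because E poll() → 81 cannot occur there
take A, C, B, E (pending dropped): step 4 already fails, because E poll() → 81 cannot occur there

not linearizable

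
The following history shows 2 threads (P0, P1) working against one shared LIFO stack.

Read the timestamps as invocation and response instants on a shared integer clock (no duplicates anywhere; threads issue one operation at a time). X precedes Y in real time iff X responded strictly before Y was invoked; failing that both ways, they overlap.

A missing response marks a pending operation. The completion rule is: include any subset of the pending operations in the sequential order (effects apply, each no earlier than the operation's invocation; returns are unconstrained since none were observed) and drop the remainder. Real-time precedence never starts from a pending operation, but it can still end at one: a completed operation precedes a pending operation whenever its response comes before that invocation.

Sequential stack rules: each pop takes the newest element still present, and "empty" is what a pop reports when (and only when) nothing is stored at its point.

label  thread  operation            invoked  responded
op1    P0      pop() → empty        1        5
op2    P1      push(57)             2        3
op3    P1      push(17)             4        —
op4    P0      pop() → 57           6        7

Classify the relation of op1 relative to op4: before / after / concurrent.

op1 spans [1,5], op4 spans [6,7]
resp(op1)=5 < inv(op4)=6

before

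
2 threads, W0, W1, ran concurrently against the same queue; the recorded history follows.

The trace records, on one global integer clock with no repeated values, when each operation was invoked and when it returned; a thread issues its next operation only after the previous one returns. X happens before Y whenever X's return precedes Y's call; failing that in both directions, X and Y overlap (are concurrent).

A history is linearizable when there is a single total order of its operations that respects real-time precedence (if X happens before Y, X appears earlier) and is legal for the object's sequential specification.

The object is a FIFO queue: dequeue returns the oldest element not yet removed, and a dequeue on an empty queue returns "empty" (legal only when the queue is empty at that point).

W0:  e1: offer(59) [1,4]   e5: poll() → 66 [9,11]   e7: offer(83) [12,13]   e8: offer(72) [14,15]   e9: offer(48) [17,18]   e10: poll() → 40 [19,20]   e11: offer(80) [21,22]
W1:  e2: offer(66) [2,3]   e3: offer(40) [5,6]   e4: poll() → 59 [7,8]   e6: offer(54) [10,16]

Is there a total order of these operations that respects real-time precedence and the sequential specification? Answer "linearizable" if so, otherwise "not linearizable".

a witness: e1, e2, e3, e4, e5, e6, e7, e8, e9, e10, e11
1. e1 offer(59), leaving queue <59>
2. e2 offer(66), leaving queue <59,66>
3. e3 offer(40), leaving queue <59,66,40>
4. e4 poll() → 59, leaving queue <66,40>
5. e5 poll() → 66, leaving queue <40>
6. e6 offer(54), leaving queue <40,54>
7. e7 offer(83), leaving queue <40,54,83>
8. e8 offer(72), leaving queue <40,54,83,72>
9. e9 offer(48), leaving queue <40,54,83,72,48>
10. e10 poll() → 40, leaving queue <54,83,72,48>
11. e11 offer(80), leaving queue <54,83,72,48,80>

linearizable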